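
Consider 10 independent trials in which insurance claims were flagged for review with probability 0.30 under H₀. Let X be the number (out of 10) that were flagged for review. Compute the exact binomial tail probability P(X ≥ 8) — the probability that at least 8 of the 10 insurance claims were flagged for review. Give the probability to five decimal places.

P = 0.00159

X ~ Binomial(n=10, p=0.30).
P(X ≥ 8) = C(10,8)·0.30^8·0.70^2 + C(10,9)·0.30^9·0.70^1 + C(10,10)·0.30^10·0.70^0.
= 0.001447 + 0.000138 + 0.000006 = 0.00159.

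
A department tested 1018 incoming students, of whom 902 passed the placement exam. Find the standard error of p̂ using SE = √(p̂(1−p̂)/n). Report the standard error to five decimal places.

p̂ = 902/1018 = 0.88605.
p̂(1−p̂) = 0.88605·0.11395 = 0.100965.
SE = √(0.100965/1018) = √0.000099180 = 0.00996.

SE = 0.00996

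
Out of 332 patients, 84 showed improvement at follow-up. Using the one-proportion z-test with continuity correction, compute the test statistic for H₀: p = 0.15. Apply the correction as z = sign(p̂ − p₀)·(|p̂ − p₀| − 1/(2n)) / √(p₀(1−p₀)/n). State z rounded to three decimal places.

z = 5.180

p̂ = 84/332 = 0.25301. p̂ − p₀ = 0.103012.
Continuity correction 1/(2n) = 1/664 = 0.001506.
Corrected numerator: |0.103012| − 0.001506 = 0.101506.
Under H₀, SE = √(p₀(1−p₀)/n) = √(0.15·0.85/332) = √0.000384036 = 0.019597.
z = (+)0.101506/0.019597 = 5.180.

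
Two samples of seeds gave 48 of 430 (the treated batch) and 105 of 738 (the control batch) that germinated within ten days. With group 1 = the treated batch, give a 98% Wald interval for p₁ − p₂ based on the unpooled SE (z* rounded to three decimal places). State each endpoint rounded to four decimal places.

(-0.0769, 0.0156)

p̂₁ = 48/430 = 0.11163, p̂₂ = 105/738 = 0.14228; p̂₁ − p̂₂ = -0.03065.
Unpooled SE = √(p̂₁(1−p̂₁)/n₁ + p̂₂(1−p̂₂)/n₂) = √(0.000230621 + 0.000165358) = 0.019899.
For 98% confidence, z* = 2.326. Margin of error = 0.04629.
Interval: -0.03065 ± 0.04629 → (-0.0769, 0.0156).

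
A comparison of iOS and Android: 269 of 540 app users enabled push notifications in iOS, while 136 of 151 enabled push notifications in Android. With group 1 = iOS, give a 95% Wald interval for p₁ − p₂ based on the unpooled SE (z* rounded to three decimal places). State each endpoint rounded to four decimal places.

p̂₁ = 269/540 = 0.49815, p̂₂ = 136/151 = 0.90066; p̂₁ − p̂₂ = -0.40251.
Unpooled SE = √(p̂₁(1−p̂₁)/n₁ + p̂₂(1−p̂₂)/n₂) = √(0.000462957 + 0.000592515) = 0.032488.
The 95% critical value is z* = 1.960. Margin = 1.960·0.032488 = 0.06368.
Interval: -0.40251 ± 0.06368 → (-0.4662, -0.3388).

(-0.4662, -0.3388)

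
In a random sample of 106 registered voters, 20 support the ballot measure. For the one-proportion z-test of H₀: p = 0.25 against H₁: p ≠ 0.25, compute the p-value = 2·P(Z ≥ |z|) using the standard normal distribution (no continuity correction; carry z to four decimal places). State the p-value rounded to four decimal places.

With x = 20 successes in n = 106, p̂ = 0.18868.
SE₀ = √(0.25·0.75/106) = 0.042058.
Test statistic (full precision, shown to 4 dp): z = (20/106 − 0.25)/SE₀ ≈ -1.4580.
p-value = 2·P(Z ≥ |z|) with z = -1.4580 → 0.1448.

p-value = 0.1448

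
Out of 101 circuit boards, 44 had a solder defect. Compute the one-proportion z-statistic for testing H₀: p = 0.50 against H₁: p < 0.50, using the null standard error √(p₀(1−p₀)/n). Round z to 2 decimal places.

p̂ = 44/101 = 0.43564.
Under H₀, SE = √(p₀(1−p₀)/n) = √(0.50·0.50/101) = √0.002475248 = 0.049752.
z = (0.43564 − 0.50)/0.049752 = -0.06436/0.049752 = -1.29.

z = -1.29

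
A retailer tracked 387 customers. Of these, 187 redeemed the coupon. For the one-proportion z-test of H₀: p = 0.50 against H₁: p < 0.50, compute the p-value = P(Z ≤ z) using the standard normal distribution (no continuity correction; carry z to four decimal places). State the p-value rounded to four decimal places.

p-value = 0.2544

p̂ = 187/387 = 0.48320.
SE₀ = √(0.50·0.50/387) = 0.025416.
Test statistic (full precision, shown to 4 dp): z = (187/387 − 0.50)/SE₀ ≈ -0.6608.
p-value = P(Z ≤ z) with z = -0.6608 → 0.2544.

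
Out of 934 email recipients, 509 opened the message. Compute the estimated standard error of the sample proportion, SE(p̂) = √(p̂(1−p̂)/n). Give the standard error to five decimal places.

SE = 0.01629

The sample proportion is 509/934 = 0.54497.
p̂(1−p̂) = 0.54497·0.45503 = 0.247978.
SE = √(0.247978/934) = √0.000265501 = 0.01629.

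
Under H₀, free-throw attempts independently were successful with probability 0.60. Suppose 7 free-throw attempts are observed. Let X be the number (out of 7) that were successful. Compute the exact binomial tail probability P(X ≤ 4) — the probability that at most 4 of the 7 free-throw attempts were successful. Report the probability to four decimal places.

P = 0.5801

X is binomial with n = 7 and p = 0.60.
P(X ≤ 4) = Σ_{j=0}^{4} C(7,j)·0.60^j·0.40^{7−j}.
= 0.001638 + 0.017203 + 0.077414 + 0.193536 + 0.290304 = 0.5801.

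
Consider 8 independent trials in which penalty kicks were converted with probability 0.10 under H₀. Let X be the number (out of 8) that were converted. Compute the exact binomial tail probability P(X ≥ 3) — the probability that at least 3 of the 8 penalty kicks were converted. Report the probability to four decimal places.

P = 0.0381

X ~ Binomial(n=8, p=0.10).
P(X ≥ 3) = Σ_{j=3}^{8} C(8,j)·0.10^j·0.90^{8−j}.
= 0.033067 + 0.004593 + 0.000408 + 0.000023 + 0.000001 + 0.000000 = 0.0381.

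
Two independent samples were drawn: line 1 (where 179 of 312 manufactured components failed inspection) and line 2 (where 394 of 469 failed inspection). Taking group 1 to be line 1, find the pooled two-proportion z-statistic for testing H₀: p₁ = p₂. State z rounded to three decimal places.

z = -8.248

Sample proportions: p̂₁ = 179/312 = 0.57372 and p̂₂ = 394/469 = 0.84009.
Pooling: p̂ = 573/781 = 0.73367.
SE = √[p̂(1−p̂)(1/n₁+1/n₂)] = √[0.73367·0.26633·(1/312+1/469)] ≈ 0.032294.
z = -0.26637/0.032294 = -8.248.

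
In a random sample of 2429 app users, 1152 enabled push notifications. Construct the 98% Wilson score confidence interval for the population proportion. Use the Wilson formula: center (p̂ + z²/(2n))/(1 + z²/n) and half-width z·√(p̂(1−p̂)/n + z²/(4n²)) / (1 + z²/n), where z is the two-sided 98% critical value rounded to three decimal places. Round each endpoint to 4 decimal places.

Here p̂ = 1152/2429 = 0.47427 and z = 2.326 (z² = 5.410276).
Denominator 1 + z²/n = 1 + 5.410276/2429 = 1.002227.
Adjusted center: (0.47427 + z²/(2n))/1.002227 = 0.47433.
Radicand: p̂(1−p̂)/n + z²/(4n²) = 0.000102650 + 0.000000229 = 0.000102879.
Half-width = 2.326·√0.000102879/1.002227 = 0.02354.
Interval: 0.47433 ± 0.02354 → (0.4508, 0.4979).

(0.4508, 0.4979)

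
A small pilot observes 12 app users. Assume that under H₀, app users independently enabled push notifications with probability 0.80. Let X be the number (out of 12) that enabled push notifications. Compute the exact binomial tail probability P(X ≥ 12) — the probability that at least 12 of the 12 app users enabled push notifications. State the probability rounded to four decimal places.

P = 0.0687

X ~ Binomial(n=12, p=0.80).
P(X ≥ 12) = C(12,12)·0.80^12·0.20^0.
= 0.068719 = 0.0687.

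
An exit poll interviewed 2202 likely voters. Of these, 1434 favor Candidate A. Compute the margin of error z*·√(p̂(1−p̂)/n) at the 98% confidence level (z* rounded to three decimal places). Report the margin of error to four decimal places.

ME = 0.0236

p̂ = 1434/2202 = 0.65123.
SE(p̂) = √(0.65123·0.34877/2202) = 0.010156.
For 98% confidence, z* = 2.326.
Margin of error = z*·SE = 2.326 × 0.010156 = 0.0236.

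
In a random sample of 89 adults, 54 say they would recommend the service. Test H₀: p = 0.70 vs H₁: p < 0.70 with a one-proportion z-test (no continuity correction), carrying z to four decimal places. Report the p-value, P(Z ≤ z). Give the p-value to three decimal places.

With x = 54 successes in n = 89, p̂ = 0.60674.
Under H₀, SE = √(p₀(1−p₀)/n) = √(0.70·0.30/89) = √0.002359551 = 0.048575.
Test statistic (full precision, shown to 4 dp): z = (54/89 − 0.70)/SE₀ ≈ -1.9199.
From the standard normal, P(Z ≤ z) = 0.027.

p-value = 0.027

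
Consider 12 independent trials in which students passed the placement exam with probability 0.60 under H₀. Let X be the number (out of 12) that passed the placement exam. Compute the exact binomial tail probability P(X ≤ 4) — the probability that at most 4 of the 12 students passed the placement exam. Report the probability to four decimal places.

P = 0.0573

X ~ Binomial(n=12, p=0.60).
P(X ≤ 4) = Σ_{j=0}^{4} C(12,j)·0.60^j·0.40^{12−j}.
= 0.000017 + 0.000302 + 0.002491 + 0.012457 + 0.042043 = 0.0573.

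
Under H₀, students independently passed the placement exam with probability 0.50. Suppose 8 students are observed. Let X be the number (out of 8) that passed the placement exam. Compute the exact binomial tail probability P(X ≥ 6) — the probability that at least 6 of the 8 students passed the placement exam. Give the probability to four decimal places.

P = 0.1445

X ~ Binomial(n=8, p=0.50).
P(X ≥ 6) = C(8,6)·0.50^6·0.50^2 + C(8,7)·0.50^7·0.50^1 + C(8,8)·0.50^8·0.50^0.
= 0.109375 + 0.031250 + 0.003906 = 0.1445.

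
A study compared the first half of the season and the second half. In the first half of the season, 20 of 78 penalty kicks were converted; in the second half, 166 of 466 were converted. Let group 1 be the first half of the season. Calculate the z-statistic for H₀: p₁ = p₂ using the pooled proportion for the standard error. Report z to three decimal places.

z = -1.720

Sample proportions: p̂₁ = 20/78 = 0.25641 and p̂₂ = 166/466 = 0.35622.
Pooled p̂ = (20+166)/(78+466) = 186/544 = 0.34191.
Pooled SE = √[0.2250081·0.01496644] ≈ 0.058031.
z = -0.09981/0.058031 = -1.720.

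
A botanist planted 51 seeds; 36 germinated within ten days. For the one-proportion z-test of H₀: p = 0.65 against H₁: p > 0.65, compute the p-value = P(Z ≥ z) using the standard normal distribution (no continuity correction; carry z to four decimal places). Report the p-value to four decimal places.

p-value = 0.2014

The sample proportion is 36/51 = 0.70588.
Under H₀, SE = √(p₀(1−p₀)/n) = √(0.65·0.35/51) = √0.004460784 = 0.066789.
Test statistic (full precision, shown to 4 dp): z = (36/51 − 0.65)/SE₀ ≈ 0.8367.
p-value = P(Z ≥ z) with z = 0.8367 → 0.2014.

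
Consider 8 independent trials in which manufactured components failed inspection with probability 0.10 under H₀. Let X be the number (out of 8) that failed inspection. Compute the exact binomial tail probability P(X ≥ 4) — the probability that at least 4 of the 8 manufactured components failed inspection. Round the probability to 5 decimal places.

P = 0.00502

X is binomial with n = 8 and p = 0.10.
P(X ≥ 4) = Σ_{j=4}^{8} C(8,j)·0.10^j·0.90^{8−j}.
= 0.004593 + 0.000408 + 0.000023 + 0.000001 + 0.000000 = 0.00502.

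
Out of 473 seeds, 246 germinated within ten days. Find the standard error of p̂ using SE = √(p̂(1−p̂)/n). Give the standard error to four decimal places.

SE = 0.0230

Sample proportion p̂ = 246/473 = 0.52008.
p̂(1−p̂) = 0.52008·0.47992 = 0.249597.
SE = √(0.249597/473) = √0.000527689 = 0.0230.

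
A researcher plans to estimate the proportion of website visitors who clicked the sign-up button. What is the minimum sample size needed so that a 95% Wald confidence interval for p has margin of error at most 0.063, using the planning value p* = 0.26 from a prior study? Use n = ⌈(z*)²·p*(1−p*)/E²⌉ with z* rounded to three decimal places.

z* = 1.960 at the 95% level.
p*(1−p*) = 0.26·0.74 = 0.1924.
Required n before rounding: 3.841600 × 0.1924 / 0.063² = 186.224.
Rounding up, n = 187.

n = 187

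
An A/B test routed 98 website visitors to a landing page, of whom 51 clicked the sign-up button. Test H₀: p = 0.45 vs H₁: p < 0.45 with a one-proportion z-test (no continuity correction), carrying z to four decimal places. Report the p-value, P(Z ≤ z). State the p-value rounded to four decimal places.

Sample proportion p̂ = 51/98 = 0.52041.
Null standard error: √(0.45·0.55/98) = √0.002525510 = 0.050254.
z = (p̂ − p₀)/SE = (51/98 − 0.45)/0.050254 ≈ 1.4010.
From the standard normal, P(Z ≤ z) = 0.9194.

p-value = 0.9194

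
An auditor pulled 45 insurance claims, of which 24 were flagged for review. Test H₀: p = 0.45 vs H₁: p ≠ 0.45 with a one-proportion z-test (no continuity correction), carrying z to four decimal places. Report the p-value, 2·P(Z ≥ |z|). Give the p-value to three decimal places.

With x = 24 successes in n = 45, p̂ = 0.53333.
SE₀ = √(0.45·0.55/45) = 0.074162.
Test statistic (full precision, shown to 4 dp): z = (24/45 − 0.45)/SE₀ ≈ 1.1237.
p-value = 2·P(Z ≥ |z|) with z = 1.1237 → 0.261.

p-value = 0.261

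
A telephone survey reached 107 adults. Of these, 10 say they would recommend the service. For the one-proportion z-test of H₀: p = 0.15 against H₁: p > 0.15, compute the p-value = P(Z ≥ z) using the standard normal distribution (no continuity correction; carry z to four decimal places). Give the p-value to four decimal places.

The sample proportion is 10/107 = 0.09346.
Under H₀, SE = √(p₀(1−p₀)/n) = √(0.15·0.85/107) = √0.001191589 = 0.034519.
z = (p̂ − p₀)/SE = (10/107 − 0.15)/0.034519 ≈ -1.6380.
p-value = P(Z ≥ z) with z = -1.6380 → 0.9493.

p-value = 0.9493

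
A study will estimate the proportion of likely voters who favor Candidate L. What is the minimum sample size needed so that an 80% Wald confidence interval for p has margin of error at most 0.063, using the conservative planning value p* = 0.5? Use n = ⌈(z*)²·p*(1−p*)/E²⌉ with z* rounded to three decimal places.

n = 104

For 80% confidence, z* = 1.282.
p*(1−p*) = 0.50·0.50 = 0.2500.
Required n before rounding: 1.643524 × 0.2500 / 0.063² = 103.523.
⌈103.523⌉ = 104.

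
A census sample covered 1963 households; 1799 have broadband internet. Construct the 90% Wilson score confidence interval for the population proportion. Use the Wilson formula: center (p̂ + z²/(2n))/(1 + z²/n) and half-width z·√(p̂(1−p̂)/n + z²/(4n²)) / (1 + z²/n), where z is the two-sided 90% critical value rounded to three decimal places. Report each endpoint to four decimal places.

(0.9056, 0.9262)

Here p̂ = 1799/1963 = 0.91645 and z = 1.645 (z² = 2.706025).
1 + z²/n = 1.001379.
Adjusted center: (0.91645 + z²/(2n))/1.001379 = 0.91588.
Radicand: p̂(1−p̂)/n + z²/(4n²) = 0.000039004 + 0.000000176 = 0.000039180.
Half-width = z·√(radicand)/denom = 1.645·0.006259/1.001379 = 0.01028.
So the interval runs from 0.9056 to 0.9262.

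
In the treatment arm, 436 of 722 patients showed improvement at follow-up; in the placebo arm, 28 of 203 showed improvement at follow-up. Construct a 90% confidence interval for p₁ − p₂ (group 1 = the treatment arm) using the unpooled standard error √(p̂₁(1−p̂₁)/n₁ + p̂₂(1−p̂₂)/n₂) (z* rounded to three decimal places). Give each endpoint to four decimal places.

p̂₁ = 0.60388, p̂₂ = 0.13793, so the observed difference is 0.46595.
Unpooled SE = √(p̂₁(1−p̂₁)/n₁ + p̂₂(1−p̂₂)/n₂) = √(0.000331315 + 0.000585744) = 0.030283.
z* = 1.645 at the 90% level. Margin = 1.645·0.030283 = 0.04982.
Interval: 0.46595 ± 0.04982 → (0.4161, 0.5158).

(0.4161, 0.5158)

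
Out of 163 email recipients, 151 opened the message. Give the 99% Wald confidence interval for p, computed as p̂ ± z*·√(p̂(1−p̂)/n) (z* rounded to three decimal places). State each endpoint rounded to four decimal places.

Sample proportion p̂ = 151/163 = 0.92638.
SE(p̂) = √(0.92638·0.07362/163) = 0.020455.
z* = 2.576 at the 99% level.
Margin of error: 2.576 × 0.020455 = 0.05269.
Interval: 0.92638 ± 0.05269 → (0.8737, 0.9791).

(0.8737, 0.9791)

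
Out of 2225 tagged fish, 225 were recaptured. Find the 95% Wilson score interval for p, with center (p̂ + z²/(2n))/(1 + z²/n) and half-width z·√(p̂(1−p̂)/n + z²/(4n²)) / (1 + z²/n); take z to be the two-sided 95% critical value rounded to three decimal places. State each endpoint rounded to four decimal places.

Here p̂ = 225/2225 = 0.10112 and z = 1.960 (z² = 3.841600).
Denominator 1 + z²/n = 1 + 3.841600/2225 = 1.001727.
Adjusted center: (0.10112 + z²/(2n))/1.001727 = 0.10181.
Radicand: p̂(1−p̂)/n + z²/(4n²) = 0.000040853 + 0.000000194 = 0.000041047.
Half-width = 1.960·√0.000041047/1.001727 = 0.01254.
Interval: 0.10181 ± 0.01254 → (0.0893, 0.1143).

(0.0893, 0.1143)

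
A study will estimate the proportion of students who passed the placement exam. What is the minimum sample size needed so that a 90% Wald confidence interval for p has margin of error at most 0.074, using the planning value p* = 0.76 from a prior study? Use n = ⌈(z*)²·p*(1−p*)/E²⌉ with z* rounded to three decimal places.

The 90% critical value is z* = 1.645.
p*(1−p*) = 0.1824.
Required n before rounding: 2.706025 × 0.1824 / 0.074² = 90.135.
⌈90.135⌉ = 91.

n = 91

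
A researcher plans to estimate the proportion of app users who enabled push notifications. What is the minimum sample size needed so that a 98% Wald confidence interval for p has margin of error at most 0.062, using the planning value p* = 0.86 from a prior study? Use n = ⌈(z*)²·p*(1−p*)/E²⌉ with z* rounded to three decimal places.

For 98% confidence, z* = 2.326.
p*(1−p*) = 0.1204.
Required n before rounding: 5.410276 × 0.1204 / 0.062² = 169.458.
Rounding up, n = 170.

n = 170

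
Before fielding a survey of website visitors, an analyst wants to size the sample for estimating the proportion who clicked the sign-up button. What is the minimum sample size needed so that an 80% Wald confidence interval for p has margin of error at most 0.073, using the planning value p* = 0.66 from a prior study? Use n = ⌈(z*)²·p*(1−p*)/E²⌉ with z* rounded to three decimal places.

z* = 1.282 at the 80% level.
p*(1−p*) = 0.66·0.34 = 0.2244.
(z*)²·p*(1−p*)/E² = 1.643524·0.2244/0.005329 = 69.208.
Rounding up, n = 70.

n = 70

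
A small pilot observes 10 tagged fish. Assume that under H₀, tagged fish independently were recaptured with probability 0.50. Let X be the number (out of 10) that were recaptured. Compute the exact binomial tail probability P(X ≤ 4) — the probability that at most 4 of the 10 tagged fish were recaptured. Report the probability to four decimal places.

X is binomial with n = 10 and p = 0.50.
P(X ≤ 4) = Σ_{j=0}^{4} C(10,j)·0.50^j·0.50^{10−j}.
= 0.000977 + 0.009766 + 0.043945 + 0.117188 + 0.205078 = 0.3770.

P = 0.3770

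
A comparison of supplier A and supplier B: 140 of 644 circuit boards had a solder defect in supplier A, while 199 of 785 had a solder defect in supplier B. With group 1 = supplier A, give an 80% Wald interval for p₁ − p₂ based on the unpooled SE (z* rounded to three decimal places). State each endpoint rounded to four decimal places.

(-0.0649, -0.0073)

p̂₁ = 0.21739, p̂₂ = 0.25350, so the observed difference is -0.03611.
Unpooled SE = √(p̂₁(1−p̂₁)/n₁ + p̂₂(1−p̂₂)/n₂) = √(0.000264181 + 0.000241069) = 0.022478.
z* = 1.282 at the 80% level. Margin of error = 0.02882.
So the interval runs from -0.0649 to -0.0073.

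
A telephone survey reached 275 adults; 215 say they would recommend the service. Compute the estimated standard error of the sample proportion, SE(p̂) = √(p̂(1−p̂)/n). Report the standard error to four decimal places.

SE = 0.0249

Sample proportion p̂ = 215/275 = 0.78182.
p̂(1−p̂) = 0.78182·0.21818 = 0.170577.
Dividing by n and taking the root: √0.000620280 = 0.0249.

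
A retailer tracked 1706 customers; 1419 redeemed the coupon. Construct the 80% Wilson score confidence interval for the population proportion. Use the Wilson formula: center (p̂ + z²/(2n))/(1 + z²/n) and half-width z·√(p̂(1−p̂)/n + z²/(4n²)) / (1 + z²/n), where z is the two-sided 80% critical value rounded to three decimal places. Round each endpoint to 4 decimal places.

(0.8198, 0.8431)

Here p̂ = 1419/1706 = 0.83177 and z = 1.282 (z² = 1.643524).
Denominator 1 + z²/n = 1 + 1.643524/1706 = 1.000963.
Adjusted center: (0.83177 + z²/(2n))/1.000963 = 0.83145.
Radicand: p̂(1−p̂)/n + z²/(4n²) = 0.000082021 + 0.000000141 = 0.000082162.
Half-width = 1.282·√0.000082162/1.000963 = 0.01161.
So the interval runs from 0.8198 to 0.8431.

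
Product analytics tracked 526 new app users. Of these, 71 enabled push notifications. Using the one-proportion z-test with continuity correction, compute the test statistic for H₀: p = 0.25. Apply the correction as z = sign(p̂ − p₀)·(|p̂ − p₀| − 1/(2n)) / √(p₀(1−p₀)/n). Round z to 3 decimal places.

z = -6.042

The sample proportion is 71/526 = 0.13498. p̂ − p₀ = -0.115019.
1/(2n) = 0.000951.
Corrected numerator: |-0.115019| − 0.000951 = 0.114068.
SE₀ = √(0.25·0.75/526) = 0.018880.
z = −0.114068/0.018880 = -6.042.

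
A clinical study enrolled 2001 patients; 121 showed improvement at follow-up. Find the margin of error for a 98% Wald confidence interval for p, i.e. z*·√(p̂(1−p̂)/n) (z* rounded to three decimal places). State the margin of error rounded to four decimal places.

With x = 121 successes in n = 2001, p̂ = 0.06047.
SE = √(p̂(1−p̂)/n) = √(0.056813/2001) = 0.005328.
The 98% critical value is z* = 2.326.
ME = 2.326·0.005328 = 0.0124.

ME = 0.0124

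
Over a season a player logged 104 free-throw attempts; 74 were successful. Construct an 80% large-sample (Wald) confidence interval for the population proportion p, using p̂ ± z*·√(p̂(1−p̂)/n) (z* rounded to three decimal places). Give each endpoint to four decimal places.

The sample proportion is 74/104 = 0.71154.
SE = √(p̂(1−p̂)/n) = √(0.205251/104) = 0.044425.
For 80% confidence, z* = 1.282.
Margin = 1.282·0.044425 = 0.05695.
Interval: 0.71154 ± 0.05695 → (0.6546, 0.7685).

(0.6546, 0.7685)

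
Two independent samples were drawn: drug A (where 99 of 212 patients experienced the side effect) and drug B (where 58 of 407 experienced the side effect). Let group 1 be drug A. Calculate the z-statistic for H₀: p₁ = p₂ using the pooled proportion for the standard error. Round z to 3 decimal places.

z = 8.805

Sample proportions: p̂₁ = 99/212 = 0.46698 and p̂₂ = 58/407 = 0.14251.
Pooling: p̂ = 157/619 = 0.25363.
Pooled SE = √[0.1893042·0.00717398] ≈ 0.036852.
z = 0.32447/0.036852 = 8.805.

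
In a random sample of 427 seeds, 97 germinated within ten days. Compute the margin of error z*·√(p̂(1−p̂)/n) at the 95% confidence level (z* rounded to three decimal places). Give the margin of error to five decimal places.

ME = 0.03974

p̂ = 97/427 = 0.22717.
SE = √(p̂(1−p̂)/n) = √(0.175562/427) = 0.020277.
z* = 1.960 at the 95% level.
ME = 1.960·0.020277 = 0.03974.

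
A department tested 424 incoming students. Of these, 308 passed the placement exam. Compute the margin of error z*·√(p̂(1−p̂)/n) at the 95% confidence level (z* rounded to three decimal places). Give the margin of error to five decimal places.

ME = 0.04243

p̂ = 308/424 = 0.72642.
Standard error of p̂: √(0.198736/424) = √0.000468717 = 0.021650.
The 95% critical value is z* = 1.960.
Margin of error = z*·SE = 1.960 × 0.021650 = 0.04243.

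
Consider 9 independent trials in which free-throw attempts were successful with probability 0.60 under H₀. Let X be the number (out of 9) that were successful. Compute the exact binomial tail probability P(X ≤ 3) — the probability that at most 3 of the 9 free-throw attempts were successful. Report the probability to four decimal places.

X ~ Binomial(n=9, p=0.60).
P(X ≤ 3) = C(9,0)·0.60^0·0.40^9 + C(9,1)·0.60^1·0.40^8 + C(9,2)·0.60^2·0.40^7 + C(9,3)·0.60^3·0.40^6.
= 0.000262 + 0.003539 + 0.021234 + 0.074318 = 0.0994.

P = 0.0994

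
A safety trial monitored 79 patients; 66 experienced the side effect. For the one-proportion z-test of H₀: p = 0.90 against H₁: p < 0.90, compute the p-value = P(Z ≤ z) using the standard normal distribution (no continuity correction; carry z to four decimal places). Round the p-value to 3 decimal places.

With x = 66 successes in n = 79, p̂ = 0.83544.
Null standard error: √(0.90·0.10/79) = √0.001139241 = 0.033753.
Test statistic (full precision, shown to 4 dp): z = (66/79 − 0.90)/SE₀ ≈ -1.9126.
p-value = P(Z ≤ z) with z = -1.9126 → 0.028.

p-value = 0.028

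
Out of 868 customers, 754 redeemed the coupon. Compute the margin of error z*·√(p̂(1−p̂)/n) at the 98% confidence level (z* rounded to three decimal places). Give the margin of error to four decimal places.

The sample proportion is 754/868 = 0.86866.
SE = √(p̂(1−p̂)/n) = √(0.114087/868) = 0.011465.
z* = 2.326 at the 98% level.
So ME = 0.0267.

ME = 0.0267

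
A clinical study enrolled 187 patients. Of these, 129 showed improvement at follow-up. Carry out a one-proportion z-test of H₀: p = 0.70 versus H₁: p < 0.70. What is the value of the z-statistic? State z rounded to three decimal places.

z = -0.303

With x = 129 successes in n = 187, p̂ = 0.68984.
Under H₀, SE = √(p₀(1−p₀)/n) = √(0.70·0.30/187) = √0.001122995 = 0.033511.
Test statistic: z = -0.01016/0.033511 = -0.303.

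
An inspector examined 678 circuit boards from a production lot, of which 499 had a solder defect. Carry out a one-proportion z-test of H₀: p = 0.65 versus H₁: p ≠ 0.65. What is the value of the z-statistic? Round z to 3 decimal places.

p̂ = 499/678 = 0.73599.
Null standard error: √(0.65·0.35/678) = √0.000335546 = 0.018318.
z = (p̂ − p₀)/SE = (0.73599 − 0.65)/0.018318 = 4.694.

z = 4.694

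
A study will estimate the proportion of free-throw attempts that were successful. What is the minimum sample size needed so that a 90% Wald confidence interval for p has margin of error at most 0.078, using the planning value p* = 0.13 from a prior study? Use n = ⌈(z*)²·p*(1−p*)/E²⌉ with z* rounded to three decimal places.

n = 51

The 90% critical value is z* = 1.645.
p*(1−p*) = 0.1131.
Required n before rounding: 2.706025 × 0.1131 / 0.078² = 50.304.
Rounding up, n = 51.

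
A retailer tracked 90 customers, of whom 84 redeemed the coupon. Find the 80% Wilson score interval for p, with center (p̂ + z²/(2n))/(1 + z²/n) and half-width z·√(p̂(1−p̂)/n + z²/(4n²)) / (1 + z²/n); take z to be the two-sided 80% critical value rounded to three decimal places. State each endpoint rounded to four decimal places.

(0.8913, 0.9599)

Here p̂ = 84/90 = 0.93333 and z = 1.282 (z² = 1.643524).
1 + z²/n = 1.018261.
Adjusted center: (0.93333 + z²/(2n))/1.018261 = 0.92556.
Radicand: p̂(1−p̂)/n + z²/(4n²) = 0.000691358 + 0.000050726 = 0.000742084.
Half-width = z·√(radicand)/denom = 1.282·0.027241/1.018261 = 0.03430.
So the interval runs from 0.8913 to 0.9599.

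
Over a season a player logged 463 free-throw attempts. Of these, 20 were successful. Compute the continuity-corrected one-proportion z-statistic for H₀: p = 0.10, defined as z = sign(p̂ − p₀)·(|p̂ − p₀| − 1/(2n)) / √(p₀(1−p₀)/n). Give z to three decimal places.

z = -3.997

The sample proportion is 20/463 = 0.04320. p̂ − p₀ = -0.056803.
Continuity correction 1/(2n) = 1/926 = 0.001080.
Corrected numerator: |-0.056803| − 0.001080 = 0.055723.
Null standard error: √(0.10·0.90/463) = √0.000194384 = 0.013942.
z = (−)0.055723/0.013942 = -3.997.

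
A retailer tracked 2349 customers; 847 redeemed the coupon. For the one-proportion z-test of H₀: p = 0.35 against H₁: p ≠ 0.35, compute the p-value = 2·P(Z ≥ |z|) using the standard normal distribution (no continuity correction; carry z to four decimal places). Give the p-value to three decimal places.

The sample proportion is 847/2349 = 0.36058.
Under H₀, SE = √(p₀(1−p₀)/n) = √(0.35·0.65/2349) = √0.000096850 = 0.009841.
z = (p̂ − p₀)/SE = (847/2349 − 0.35)/0.009841 ≈ 1.0750.
From the standard normal, 2·P(Z ≥ |z|) = 0.282.

p-value = 0.282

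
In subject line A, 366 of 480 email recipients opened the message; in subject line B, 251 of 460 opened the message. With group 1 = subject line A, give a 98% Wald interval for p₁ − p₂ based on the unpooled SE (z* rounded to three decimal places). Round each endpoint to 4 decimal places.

p̂₁ = 0.76250, p̂₂ = 0.54565, so the observed difference is 0.21685.
Unpooled SE = √(p̂₁(1−p̂₁)/n₁ + p̂₂(1−p̂₂)/n₂) = √(0.000377279 + 0.000538948) = 0.030269.
z* = 2.326 at the 98% level. Margin of error = 0.07041.
Interval: 0.21685 ± 0.07041 → (0.1464, 0.2873).

(0.1464, 0.2873)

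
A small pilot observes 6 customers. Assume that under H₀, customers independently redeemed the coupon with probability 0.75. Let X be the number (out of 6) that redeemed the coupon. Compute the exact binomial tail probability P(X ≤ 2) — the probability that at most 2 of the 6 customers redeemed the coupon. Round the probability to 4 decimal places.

P = 0.0376

X is binomial with n = 6 and p = 0.75.
P(X ≤ 2) = C(6,0)·0.75^0·0.25^6 + C(6,1)·0.75^1·0.25^5 + C(6,2)·0.75^2·0.25^4.
= 0.000244 + 0.004395 + 0.032959 = 0.0376.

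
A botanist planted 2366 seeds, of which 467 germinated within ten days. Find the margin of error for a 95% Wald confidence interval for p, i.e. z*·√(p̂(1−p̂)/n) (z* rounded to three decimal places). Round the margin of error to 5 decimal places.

The sample proportion is 467/2366 = 0.19738.
SE = √(p̂(1−p̂)/n) = √(0.158421/2366) = 0.008183.
For 95% confidence, z* = 1.960.
ME = 1.960·0.008183 = 0.01604.

ME = 0.01604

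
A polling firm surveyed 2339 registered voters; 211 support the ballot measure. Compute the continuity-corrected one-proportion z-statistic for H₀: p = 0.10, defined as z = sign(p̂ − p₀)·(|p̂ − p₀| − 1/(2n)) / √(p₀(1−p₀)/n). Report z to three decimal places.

z = -1.544

With x = 211 successes in n = 2339, p̂ = 0.09021. p̂ − p₀ = -0.009791.
1/(2n) = 0.000214.
Corrected numerator: |-0.009791| − 0.000214 = 0.009577.
Under H₀, SE = √(p₀(1−p₀)/n) = √(0.10·0.90/2339) = √0.000038478 = 0.006203.
z = (−)0.009577/0.006203 = -1.544.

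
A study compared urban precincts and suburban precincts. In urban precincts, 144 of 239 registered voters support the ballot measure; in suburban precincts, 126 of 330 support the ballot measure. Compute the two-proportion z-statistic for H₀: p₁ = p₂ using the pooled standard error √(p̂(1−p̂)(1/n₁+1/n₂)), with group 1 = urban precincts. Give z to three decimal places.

p̂₁ = 144/239 = 0.60251, p̂₂ = 126/330 = 0.38182.
Pooling: p̂ = 270/569 = 0.47452.
SE = √[p̂(1−p̂)(1/n₁+1/n₂)] = √[0.47452·0.52548·(1/239+1/330)] ≈ 0.042414.
z = (p̂₁ − p̂₂)/SE = (0.60251 − 0.38182)/0.042414 = 0.22069/0.042414 = 5.203.

z = 5.203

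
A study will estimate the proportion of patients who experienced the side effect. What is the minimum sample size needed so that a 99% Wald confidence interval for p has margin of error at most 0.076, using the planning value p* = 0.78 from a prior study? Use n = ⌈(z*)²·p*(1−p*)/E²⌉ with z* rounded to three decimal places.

z* = 2.576 at the 99% level.
p*(1−p*) = 0.78·0.22 = 0.1716.
(z*)²·p*(1−p*)/E² = 6.635776·0.1716/0.005776 = 197.143.
⌈197.143⌉ = 198.

n = 198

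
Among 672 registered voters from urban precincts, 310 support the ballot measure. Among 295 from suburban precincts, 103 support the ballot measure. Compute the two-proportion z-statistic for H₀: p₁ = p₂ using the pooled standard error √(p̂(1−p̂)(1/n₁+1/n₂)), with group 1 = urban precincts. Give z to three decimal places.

z = 3.246

Sample proportions: p̂₁ = 310/672 = 0.46131 and p̂₂ = 103/295 = 0.34915.
Pooling: p̂ = 413/967 = 0.42709.
SE = √[p̂(1−p̂)(1/n₁+1/n₂)] = √[0.42709·0.57291·(1/672+1/295)] ≈ 0.034548.
z = 0.11216/0.034548 = 3.246.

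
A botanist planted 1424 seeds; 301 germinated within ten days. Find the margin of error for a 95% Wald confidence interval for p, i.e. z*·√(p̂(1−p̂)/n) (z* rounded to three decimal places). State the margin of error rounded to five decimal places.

ME = 0.02121

The sample proportion is 301/1424 = 0.21138.
SE(p̂) = √(0.21138·0.78862/1424) = 0.010820.
The 95% critical value is z* = 1.960.
Margin of error = z*·SE = 1.960 × 0.010820 = 0.02121.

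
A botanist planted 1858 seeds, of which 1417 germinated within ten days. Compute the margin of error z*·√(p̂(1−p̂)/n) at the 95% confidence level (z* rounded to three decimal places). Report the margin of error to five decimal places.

ME = 0.01935

p̂ = 1417/1858 = 0.76265.
SE(p̂) = √(0.76265·0.23735/1858) = 0.009870.
z* = 1.960 at the 95% level.
ME = 1.960·0.009870 = 0.01935.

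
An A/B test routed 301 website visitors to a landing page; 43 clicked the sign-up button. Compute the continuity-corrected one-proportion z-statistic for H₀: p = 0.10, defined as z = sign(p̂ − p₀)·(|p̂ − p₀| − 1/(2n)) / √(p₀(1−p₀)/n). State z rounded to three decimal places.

p̂ = 43/301 = 0.14286. p̂ − p₀ = 0.042857.
1/(2n) = 0.001661.
Corrected numerator: |0.042857| − 0.001661 = 0.041196.
Under H₀, SE = √(p₀(1−p₀)/n) = √(0.10·0.90/301) = √0.000299003 = 0.017292.
z = +0.041196/0.017292 = 2.382.

z = 2.382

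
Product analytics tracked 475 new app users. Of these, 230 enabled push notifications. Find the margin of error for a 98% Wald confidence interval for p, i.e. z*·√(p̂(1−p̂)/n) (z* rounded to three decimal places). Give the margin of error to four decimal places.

With x = 230 successes in n = 475, p̂ = 0.48421.
Standard error of p̂: √(0.249751/475) = √0.000525791 = 0.022930.
The 98% critical value is z* = 2.326.
Margin of error = z*·SE = 2.326 × 0.022930 = 0.0533.

ME = 0.0533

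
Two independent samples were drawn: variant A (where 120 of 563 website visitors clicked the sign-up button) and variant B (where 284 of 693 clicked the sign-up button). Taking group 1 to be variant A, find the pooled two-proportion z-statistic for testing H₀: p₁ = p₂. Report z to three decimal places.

p̂₁ = 120/563 = 0.21314, p̂₂ = 284/693 = 0.40981.
Pooling: p̂ = 404/1256 = 0.32166.
SE = √[p̂(1−p̂)(1/n₁+1/n₂)] = √[0.32166·0.67834·(1/563+1/693)] ≈ 0.026503.
z = -0.19667/0.026503 = -7.421.

z = -7.421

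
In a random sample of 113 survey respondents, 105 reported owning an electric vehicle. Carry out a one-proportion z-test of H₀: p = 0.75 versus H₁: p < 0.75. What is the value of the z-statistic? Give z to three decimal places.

z = 4.399

With x = 105 successes in n = 113, p̂ = 0.92920.
Null standard error: √(0.75·0.25/113) = √0.001659292 = 0.040734.
Test statistic: z = 0.17920/0.040734 = 4.399.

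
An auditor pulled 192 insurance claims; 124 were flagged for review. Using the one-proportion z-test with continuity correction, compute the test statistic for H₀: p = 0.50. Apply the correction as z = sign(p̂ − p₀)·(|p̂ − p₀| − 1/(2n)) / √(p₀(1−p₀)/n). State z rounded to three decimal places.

With x = 124 successes in n = 192, p̂ = 0.64583. p̂ − p₀ = 0.145833.
1/(2n) = 0.002604.
Corrected numerator: |0.145833| − 0.002604 = 0.143229.
Under H₀, SE = √(p₀(1−p₀)/n) = √(0.50·0.50/192) = √0.001302083 = 0.036084.
z = +0.143229/0.036084 = 3.969.

z = 3.969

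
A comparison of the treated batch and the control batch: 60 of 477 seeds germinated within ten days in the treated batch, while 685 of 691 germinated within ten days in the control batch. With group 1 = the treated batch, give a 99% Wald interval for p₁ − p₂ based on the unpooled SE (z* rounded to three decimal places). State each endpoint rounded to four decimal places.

(-0.9057, -0.8254)

p̂₁ = 0.12579, p̂₂ = 0.99132, so the observed difference is -0.86553.
SE = √(0.000230533 + 0.000012457) = √0.000242990 = 0.015588.
The 99% critical value is z* = 2.576. Margin of error = 0.04015.
Interval: -0.86553 ± 0.04015 → (-0.9057, -0.8254).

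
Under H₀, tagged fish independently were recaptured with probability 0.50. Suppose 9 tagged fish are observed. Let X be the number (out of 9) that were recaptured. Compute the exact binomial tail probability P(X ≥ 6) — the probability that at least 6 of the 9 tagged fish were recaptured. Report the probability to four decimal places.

P = 0.2539

X ~ Binomial(n=9, p=0.50).
P(X ≥ 6) = C(9,6)·0.50^6·0.50^3 + C(9,7)·0.50^7·0.50^2 + C(9,8)·0.50^8·0.50^1 + C(9,9)·0.50^9·0.50^0.
= 0.164062 + 0.070312 + 0.017578 + 0.001953 = 0.2539.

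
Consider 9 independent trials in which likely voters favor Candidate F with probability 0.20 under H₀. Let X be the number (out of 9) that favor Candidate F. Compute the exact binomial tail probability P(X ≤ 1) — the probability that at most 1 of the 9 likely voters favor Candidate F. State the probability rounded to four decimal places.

P = 0.4362

X is binomial with n = 9 and p = 0.20.
P(X ≤ 1) = C(9,0)·0.20^0·0.80^9 + C(9,1)·0.20^1·0.80^8.
= 0.134218 + 0.301990 = 0.4362.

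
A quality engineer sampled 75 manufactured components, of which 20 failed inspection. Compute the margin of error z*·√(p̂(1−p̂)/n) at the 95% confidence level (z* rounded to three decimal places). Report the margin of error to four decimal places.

Sample proportion p̂ = 20/75 = 0.26667.
SE = √(p̂(1−p̂)/n) = √(0.195556/75) = 0.051063.
For 95% confidence, z* = 1.960.
So ME = 0.1001.

ME = 0.1001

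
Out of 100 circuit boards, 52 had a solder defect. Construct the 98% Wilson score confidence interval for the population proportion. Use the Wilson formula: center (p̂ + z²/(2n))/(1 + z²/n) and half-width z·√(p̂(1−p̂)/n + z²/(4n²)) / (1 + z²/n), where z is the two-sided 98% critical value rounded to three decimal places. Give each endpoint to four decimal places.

p̂ = 52/100 = 0.52000; z = 2.326, so z² = 5.410276.
1 + z²/n = 1.054103.
Adjusted center: (0.52000 + z²/(2n))/1.054103 = 0.51897.
Radicand: p̂(1−p̂)/n + z²/(4n²) = 0.002496000 + 0.000135257 = 0.002631257.
Half-width = 2.326·√0.002631257/1.054103 = 0.11319.
CI: 0.51897 ± 0.11319 = (0.4058, 0.6322).

(0.4058, 0.6322)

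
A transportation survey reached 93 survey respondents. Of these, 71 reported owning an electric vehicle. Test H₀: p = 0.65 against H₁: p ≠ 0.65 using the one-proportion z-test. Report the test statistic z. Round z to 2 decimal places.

z = 2.29

Sample proportion p̂ = 71/93 = 0.76344.
SE₀ = √(0.65·0.35/93) = 0.049459.
z = (p̂ − p₀)/SE = (0.76344 − 0.65)/0.049459 = 2.29.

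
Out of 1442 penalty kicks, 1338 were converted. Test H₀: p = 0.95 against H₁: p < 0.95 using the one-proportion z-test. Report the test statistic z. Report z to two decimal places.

The sample proportion is 1338/1442 = 0.92788.
Under H₀, SE = √(p₀(1−p₀)/n) = √(0.95·0.05/1442) = √0.000032940 = 0.005739.
z = (p̂ − p₀)/SE = (0.92788 − 0.95)/0.005739 = -3.85.

z = -3.85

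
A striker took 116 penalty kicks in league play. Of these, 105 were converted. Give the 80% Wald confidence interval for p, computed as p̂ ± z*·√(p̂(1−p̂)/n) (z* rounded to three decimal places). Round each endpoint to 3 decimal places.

The sample proportion is 105/116 = 0.90517.
SE(p̂) = √(0.90517·0.09483/116) = 0.027202.
z* = 1.282 at the 80% level.
Margin of error: 1.282 × 0.027202 = 0.03487.
Interval: 0.90517 ± 0.03487 → (0.870, 0.940).

(0.870, 0.940)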